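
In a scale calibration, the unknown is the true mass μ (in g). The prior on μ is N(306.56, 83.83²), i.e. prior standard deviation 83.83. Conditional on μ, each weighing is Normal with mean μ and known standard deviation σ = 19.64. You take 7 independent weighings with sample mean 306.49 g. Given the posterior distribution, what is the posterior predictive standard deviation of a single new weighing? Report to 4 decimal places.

For Normal data with known variance σ², a Normal(μ₀, σ₀²) prior on μ is conjugate. Posterior precision = 1/σ₀² + n/σ²; posterior mean is the precision-weighted average of μ₀ and x̄.
σ₀² = 83.83² = 7027.4689, σ² = 19.64² = 385.7296; σ² + n·σ₀² = 385.7296 + 7·7027.4689 = 49578.0119.
Posterior precision = 1/σ₀² + n/σ² = 1/7027.4689 + 7/385.7296 = (σ² + n·σ₀²)/(σ₀²σ²) = 49578.0119/(7027.4689·385.7296); posterior variance σₙ² = σ₀²σ²/(σ² + n·σ₀²) = 7027.4689·385.7296/49578.0119 = 54.675504.
Predictive variance for one new observation = σₙ² + σ² = 7027.4689·385.7296/49578.0119 + 385.7296 = σ²·(σ₀² + 49578.0119)/49578.0119 = 385.7296·56605.4808/49578.0119 = 440.405104; SD = √(385.7296·56605.4808/49578.0119) = 20.9858.

20.9858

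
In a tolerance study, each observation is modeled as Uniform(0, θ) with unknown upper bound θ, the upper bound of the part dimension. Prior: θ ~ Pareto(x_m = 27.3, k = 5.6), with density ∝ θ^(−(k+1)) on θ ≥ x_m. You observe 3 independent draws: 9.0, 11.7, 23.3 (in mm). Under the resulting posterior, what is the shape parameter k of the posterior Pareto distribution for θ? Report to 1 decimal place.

8.6

A Pareto(scale x_m, shape k) prior on the upper bound θ of Uniform(0, θ) is conjugate: posterior is Pareto(max(x_m, max xᵢ), k + n).
Sample maximum = 23.3; prior scale x_m = 27.3 → posterior scale = max = 27.3.
Posterior shape = 5.6 + 3 = 8.6.
Posterior shape k = 8.6.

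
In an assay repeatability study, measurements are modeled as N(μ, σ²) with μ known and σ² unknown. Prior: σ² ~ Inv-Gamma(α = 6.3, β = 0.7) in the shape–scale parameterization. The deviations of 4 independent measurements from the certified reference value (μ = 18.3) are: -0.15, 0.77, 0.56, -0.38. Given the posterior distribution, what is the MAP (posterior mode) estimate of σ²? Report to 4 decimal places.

0.1330

With known mean μ and an Inverse-Gamma(α, β) prior on σ², the Normal likelihood is conjugate: posterior is Inv-Gamma(α + n/2, β + Σ(xᵢ−μ)²/2).
Σ(xᵢ−μ)² = (-0.15)² + (0.77)² + (0.56)² + (-0.38)² = 1.0734.
Posterior: Inv-Gamma(6.3 + 4/2, 0.7 + 1.0734/2) = Inv-Gamma(8.30, 1.23670).
Mode = β/(α+1) = 1.23670/9.30 = 0.1330.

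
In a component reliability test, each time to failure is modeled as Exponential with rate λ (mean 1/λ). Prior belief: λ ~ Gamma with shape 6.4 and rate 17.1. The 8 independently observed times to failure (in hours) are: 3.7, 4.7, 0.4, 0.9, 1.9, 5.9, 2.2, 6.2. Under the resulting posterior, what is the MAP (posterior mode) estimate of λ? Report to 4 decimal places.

0.3116

With a Gamma(shape α, rate β) prior on the exponential rate λ, the posterior after n observations with total T = Σxᵢ is Gamma(α+n, β+T).
Sum of observations T = 25.9 hours; n = 8.
Posterior: Gamma(6.4+8, 17.1+25.9) = Gamma(14.4, 43.0).
Mode = (α−1)/β = 0.3116.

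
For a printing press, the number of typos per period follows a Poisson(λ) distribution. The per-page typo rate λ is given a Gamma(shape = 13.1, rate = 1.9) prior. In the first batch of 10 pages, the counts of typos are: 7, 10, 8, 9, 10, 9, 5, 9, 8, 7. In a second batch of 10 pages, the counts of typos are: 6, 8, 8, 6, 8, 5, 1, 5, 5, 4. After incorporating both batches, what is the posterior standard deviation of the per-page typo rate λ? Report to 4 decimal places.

0.5613

With a Gamma(shape α, rate β) prior, the Poisson likelihood is conjugate: the posterior is Gamma(α + ΣXᵢ, β + n).
Batch 1: sum of counts S = 82 over n = 10 pages.
After batch 1: Gamma(α+S, β+n) = Gamma(13.1+82, 1.9+10) = Gamma(95.1, 11.9).
Batch 2: sum of counts S = 56 over n = 10 pages.
After batch 2: Gamma(α+S, β+n) = Gamma(95.1+56, 11.9+10) = Gamma(151.1, 21.9).
SD = √α/β = √151.1/21.9 = 0.5613.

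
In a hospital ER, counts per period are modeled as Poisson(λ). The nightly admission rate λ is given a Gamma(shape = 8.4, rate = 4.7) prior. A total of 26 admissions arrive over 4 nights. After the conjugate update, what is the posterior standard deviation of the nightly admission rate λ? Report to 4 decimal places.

With a Gamma(shape α, rate β) prior, the Poisson likelihood is conjugate: the posterior is Gamma(α + ΣXᵢ, β + n).
Posterior: Gamma(α+S, β+n) = Gamma(8.4+26, 4.7+4) = Gamma(34.4, 8.7).
SD = √α/β = √34.4/8.7 = 0.6742.

0.6742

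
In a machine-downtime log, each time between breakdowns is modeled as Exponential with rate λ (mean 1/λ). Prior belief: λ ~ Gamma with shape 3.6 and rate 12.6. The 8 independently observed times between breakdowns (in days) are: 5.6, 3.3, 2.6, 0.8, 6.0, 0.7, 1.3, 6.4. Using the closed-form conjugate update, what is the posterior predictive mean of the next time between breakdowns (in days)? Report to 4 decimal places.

3.7075

With a Gamma(shape α, rate β) prior on the exponential rate λ, the posterior after n observations with total T = Σxᵢ is Gamma(α+n, β+T).
Sum of observations T = 26.7 days; n = 8.
Posterior: Gamma(3.6+8, 12.6+26.7) = Gamma(11.6, 39.3).
The predictive distribution for the next observation is Lomax; its mean is β/(α−1) = 39.3/10.6 = 3.7075.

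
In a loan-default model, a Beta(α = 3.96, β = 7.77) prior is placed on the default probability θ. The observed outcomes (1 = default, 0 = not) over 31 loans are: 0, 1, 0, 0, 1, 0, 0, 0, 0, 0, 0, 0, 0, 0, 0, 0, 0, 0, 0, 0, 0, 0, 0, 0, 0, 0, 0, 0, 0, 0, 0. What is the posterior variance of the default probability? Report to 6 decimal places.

The Beta prior is conjugate to a Binomial/Bernoulli likelihood; the update adds successes to α and failures to β.
Posterior: Beta(α+k, β+n−k) = Beta(3.96+2, 7.77+29) = Beta(5.96, 36.77).
Var = αβ/((α+β)²(α+β+1)) = 5.96·36.77/(42.73²·43.73) = 0.002745.

0.002745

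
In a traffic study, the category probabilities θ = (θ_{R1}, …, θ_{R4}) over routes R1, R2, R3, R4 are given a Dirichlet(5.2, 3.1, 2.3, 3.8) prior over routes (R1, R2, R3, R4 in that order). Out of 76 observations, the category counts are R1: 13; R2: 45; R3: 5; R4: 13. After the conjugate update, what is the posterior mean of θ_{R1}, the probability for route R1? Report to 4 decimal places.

The Dirichlet prior is conjugate to the Multinomial likelihood: each posterior αⱼ = prior αⱼ + observed count nⱼ.
Posterior concentration: (18.2, 48.1, 7.3, 16.8), total = 90.4.
E[θ_{R1}|data] = α_{R1}/Σα = 18.2/90.4 = 0.2013.

0.2013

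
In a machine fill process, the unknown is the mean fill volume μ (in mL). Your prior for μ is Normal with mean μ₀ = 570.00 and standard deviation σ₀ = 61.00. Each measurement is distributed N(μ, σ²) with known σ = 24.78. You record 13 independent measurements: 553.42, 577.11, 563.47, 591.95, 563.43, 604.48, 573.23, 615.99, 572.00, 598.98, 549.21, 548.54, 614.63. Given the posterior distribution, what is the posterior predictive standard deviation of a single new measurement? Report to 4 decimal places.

25.7039

For Normal data with known variance σ², a Normal(μ₀, σ₀²) prior on μ is conjugate. Posterior precision = 1/σ₀² + n/σ²; posterior mean is the precision-weighted average of μ₀ and x̄.
σ₀² = 61.00² = 3721, σ² = 24.78² = 614.0484; σ² + n·σ₀² = 614.0484 + 13·3721 = 48987.0484.
Posterior precision = 1/σ₀² + n/σ² = 1/3721 + 13/614.0484 = (σ² + n·σ₀²)/(σ₀²σ²) = 48987.0484/(3721·614.0484); posterior variance σₙ² = σ₀²σ²/(σ² + n·σ₀²) = 3721·614.0484/48987.0484 = 46.642412.
Predictive variance for one new observation = σₙ² + σ² = 3721·614.0484/48987.0484 + 614.0484 = σ²·(σ₀² + 48987.0484)/48987.0484 = 614.0484·52708.0484/48987.0484 = 660.690812; SD = √(614.0484·52708.0484/48987.0484) = 25.7039.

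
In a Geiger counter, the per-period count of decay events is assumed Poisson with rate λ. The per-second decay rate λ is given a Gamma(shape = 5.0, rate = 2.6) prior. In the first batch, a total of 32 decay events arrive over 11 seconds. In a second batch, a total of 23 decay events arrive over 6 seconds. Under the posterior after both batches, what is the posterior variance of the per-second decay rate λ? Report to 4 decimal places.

0.1562

With a Gamma(shape α, rate β) prior, the Poisson likelihood is conjugate: the posterior is Gamma(α + ΣXᵢ, β + n).
After batch 1: Gamma(α+S, β+n) = Gamma(5.0+32, 2.6+11) = Gamma(37.0, 13.6).
After batch 2: Gamma(α+S, β+n) = Gamma(37.0+23, 13.6+6) = Gamma(60.0, 19.6).
Var = α/β² = 60.0/19.6² = 0.1562.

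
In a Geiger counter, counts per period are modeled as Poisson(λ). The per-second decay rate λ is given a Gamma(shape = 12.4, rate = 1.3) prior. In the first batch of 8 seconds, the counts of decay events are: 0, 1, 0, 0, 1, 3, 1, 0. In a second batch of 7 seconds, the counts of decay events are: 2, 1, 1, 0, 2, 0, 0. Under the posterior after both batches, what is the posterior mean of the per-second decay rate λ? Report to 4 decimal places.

1.4969

With a Gamma(shape α, rate β) prior, the Poisson likelihood is conjugate: the posterior is Gamma(α + ΣXᵢ, β + n).
Batch 1: sum of counts S = 6 over n = 8 seconds.
After batch 1: Gamma(α+S, β+n) = Gamma(12.4+6, 1.3+8) = Gamma(18.4, 9.3).
Batch 2: sum of counts S = 6 over n = 7 seconds.
After batch 2: Gamma(α+S, β+n) = Gamma(18.4+6, 9.3+7) = Gamma(24.4, 16.3).
Posterior mean = α/β = 24.4/16.3 = 1.4969.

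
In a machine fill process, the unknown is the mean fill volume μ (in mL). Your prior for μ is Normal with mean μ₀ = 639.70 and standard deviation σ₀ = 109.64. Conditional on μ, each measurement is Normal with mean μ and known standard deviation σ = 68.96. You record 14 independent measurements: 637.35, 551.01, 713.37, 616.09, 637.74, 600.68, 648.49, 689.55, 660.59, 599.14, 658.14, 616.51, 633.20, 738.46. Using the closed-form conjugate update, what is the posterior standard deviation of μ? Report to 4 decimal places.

18.1753

For Normal data with known variance σ², a Normal(μ₀, σ₀²) prior on μ is conjugate. Posterior precision = 1/σ₀² + n/σ²; posterior mean is the precision-weighted average of μ₀ and x̄.
σ₀² = 109.64² = 12020.9296, σ² = 68.96² = 4755.4816; σ² + n·σ₀² = 4755.4816 + 14·12020.9296 = 173048.496.
Posterior precision = 1/σ₀² + n/σ² = 1/12020.9296 + 14/4755.4816 = (σ² + n·σ₀²)/(σ₀²σ²) = 173048.496/(12020.9296·4755.4816); posterior variance σₙ² = σ₀²σ²/(σ² + n·σ₀²) = 12020.9296·4755.4816/173048.496 = 330.342712.
Posterior SD = √σₙ² = √(12020.9296·4755.4816/173048.496) = 18.1753.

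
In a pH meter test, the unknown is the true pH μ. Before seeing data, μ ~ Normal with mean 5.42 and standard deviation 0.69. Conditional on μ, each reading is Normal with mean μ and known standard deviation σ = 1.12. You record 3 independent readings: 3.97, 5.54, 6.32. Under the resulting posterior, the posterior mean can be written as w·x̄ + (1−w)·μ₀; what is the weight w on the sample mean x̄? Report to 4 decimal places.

For Normal data with known variance σ², a Normal(μ₀, σ₀²) prior on μ is conjugate. Posterior precision = 1/σ₀² + n/σ²; posterior mean is the precision-weighted average of μ₀ and x̄.
σ₀² = 0.69² = 0.4761, σ² = 1.12² = 1.2544. Prior precision 1/σ₀² = 1/0.4761; data precision n/σ² = 3/1.2544.
w = (n/σ²)/(1/σ₀² + n/σ²) = n·σ₀²/(σ² + n·σ₀²) = 3·0.4761/(1.2544 + 3·0.4761) = 1.4283/2.6827 = 0.5324.

0.5324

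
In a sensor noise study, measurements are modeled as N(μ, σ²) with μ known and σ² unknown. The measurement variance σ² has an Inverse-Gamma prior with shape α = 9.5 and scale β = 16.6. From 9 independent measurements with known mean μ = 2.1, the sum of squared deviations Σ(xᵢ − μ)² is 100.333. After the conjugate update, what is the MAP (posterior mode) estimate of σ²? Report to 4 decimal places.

With known mean μ and an Inverse-Gamma(α, β) prior on σ², the Normal likelihood is conjugate: posterior is Inv-Gamma(α + n/2, β + Σ(xᵢ−μ)²/2).
Posterior: Inv-Gamma(9.5 + 9/2, 16.6 + 100.333/2) = Inv-Gamma(14.00, 66.7665).
Mode = β/(α+1) = 66.7665/15.00 = 4.4511.

4.4511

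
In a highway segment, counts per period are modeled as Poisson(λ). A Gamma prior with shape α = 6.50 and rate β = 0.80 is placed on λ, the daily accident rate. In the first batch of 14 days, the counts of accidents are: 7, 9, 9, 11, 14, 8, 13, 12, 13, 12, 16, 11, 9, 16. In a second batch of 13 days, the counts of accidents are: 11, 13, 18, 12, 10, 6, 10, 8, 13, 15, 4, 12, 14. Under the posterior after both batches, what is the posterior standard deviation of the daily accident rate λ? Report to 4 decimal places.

With a Gamma(shape α, rate β) prior, the Poisson likelihood is conjugate: the posterior is Gamma(α + ΣXᵢ, β + n).
Batch 1: sum of counts S = 160 over n = 14 days.
After batch 1: Gamma(α+S, β+n) = Gamma(6.50+160, 0.80+14) = Gamma(166.50, 14.80).
Batch 2: sum of counts S = 146 over n = 13 days.
After batch 2: Gamma(α+S, β+n) = Gamma(166.50+146, 14.80+13) = Gamma(312.50, 27.80).
SD = √α/β = √312.50/27.80 = 0.6359.

0.6359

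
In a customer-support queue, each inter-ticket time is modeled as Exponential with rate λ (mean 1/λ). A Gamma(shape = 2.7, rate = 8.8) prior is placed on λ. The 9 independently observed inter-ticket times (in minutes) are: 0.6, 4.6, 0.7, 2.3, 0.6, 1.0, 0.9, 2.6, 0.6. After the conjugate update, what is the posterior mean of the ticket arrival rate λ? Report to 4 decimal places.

0.5154

With a Gamma(shape α, rate β) prior on the exponential rate λ, the posterior after n observations with total T = Σxᵢ is Gamma(α+n, β+T).
Sum of observations T = 13.9 minutes; n = 9.
Posterior: Gamma(2.7+9, 8.8+13.9) = Gamma(11.7, 22.7).
Posterior mean of λ = α/β = 11.7/22.7 = 0.5154.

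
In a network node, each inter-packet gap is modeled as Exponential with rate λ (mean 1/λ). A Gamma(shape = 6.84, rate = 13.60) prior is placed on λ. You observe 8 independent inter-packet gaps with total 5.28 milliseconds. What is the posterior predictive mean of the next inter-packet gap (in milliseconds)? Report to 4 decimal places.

1.3642

With a Gamma(shape α, rate β) prior on the exponential rate λ, the posterior after n observations with total T = Σxᵢ is Gamma(α+n, β+T).
Posterior: Gamma(6.84+8, 13.60+5.28) = Gamma(14.84, 18.88).
The predictive distribution for the next observation is Lomax; its mean is β/(α−1) = 18.88/13.84 = 1.3642.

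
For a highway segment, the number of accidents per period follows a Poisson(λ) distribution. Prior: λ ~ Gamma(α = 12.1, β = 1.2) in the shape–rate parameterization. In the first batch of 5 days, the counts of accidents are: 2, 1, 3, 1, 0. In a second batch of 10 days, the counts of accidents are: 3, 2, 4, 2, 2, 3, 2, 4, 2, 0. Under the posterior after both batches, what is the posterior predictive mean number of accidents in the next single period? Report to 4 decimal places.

With a Gamma(shape α, rate β) prior, the Poisson likelihood is conjugate: the posterior is Gamma(α + ΣXᵢ, β + n).
Batch 1: sum of counts S = 7 over n = 5 days.
After batch 1: Gamma(α+S, β+n) = Gamma(12.1+7, 1.2+5) = Gamma(19.1, 6.2).
Batch 2: sum of counts S = 24 over n = 10 days.
After batch 2: Gamma(α+S, β+n) = Gamma(19.1+24, 6.2+10) = Gamma(43.1, 16.2).
The predictive distribution for one future period is NegBinom with mean α/β = 2.6605.

2.6605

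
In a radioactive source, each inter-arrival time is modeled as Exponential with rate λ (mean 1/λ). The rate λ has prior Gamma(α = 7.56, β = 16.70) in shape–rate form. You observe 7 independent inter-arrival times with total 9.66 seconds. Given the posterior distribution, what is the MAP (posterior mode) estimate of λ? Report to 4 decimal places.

0.5144

With a Gamma(shape α, rate β) prior on the exponential rate λ, the posterior after n observations with total T = Σxᵢ is Gamma(α+n, β+T).
Posterior: Gamma(7.56+7, 16.70+9.66) = Gamma(14.56, 26.36).
Mode = (α−1)/β = 0.5144.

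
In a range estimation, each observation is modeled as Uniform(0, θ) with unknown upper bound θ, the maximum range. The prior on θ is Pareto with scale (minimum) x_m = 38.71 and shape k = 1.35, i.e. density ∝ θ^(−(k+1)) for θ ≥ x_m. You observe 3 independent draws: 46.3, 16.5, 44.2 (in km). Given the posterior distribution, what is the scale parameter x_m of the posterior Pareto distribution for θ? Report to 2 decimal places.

A Pareto(scale x_m, shape k) prior on the upper bound θ of Uniform(0, θ) is conjugate: posterior is Pareto(max(x_m, max xᵢ), k + n).
Sample maximum = 46.3; prior scale x_m = 38.71 → posterior scale = max = 46.30.
Posterior shape = 1.35 + 3 = 4.35.
Posterior scale x_m = 46.30.

46.30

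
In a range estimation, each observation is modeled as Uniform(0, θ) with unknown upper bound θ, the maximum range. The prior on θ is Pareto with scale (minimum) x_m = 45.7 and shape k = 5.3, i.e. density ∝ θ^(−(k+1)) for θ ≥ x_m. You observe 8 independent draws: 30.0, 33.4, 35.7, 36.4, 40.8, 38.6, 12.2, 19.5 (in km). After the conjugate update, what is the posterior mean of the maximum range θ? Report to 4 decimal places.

49.4154

A Pareto(scale x_m, shape k) prior on the upper bound θ of Uniform(0, θ) is conjugate: posterior is Pareto(max(x_m, max xᵢ), k + n).
Sample maximum = 40.8; prior scale x_m = 45.7 → posterior scale = max = 45.7.
Posterior shape = 5.3 + 8 = 13.3.
E[θ|data] = k·x_m/(k−1) = 13.3·45.7/12.3 = 49.4154.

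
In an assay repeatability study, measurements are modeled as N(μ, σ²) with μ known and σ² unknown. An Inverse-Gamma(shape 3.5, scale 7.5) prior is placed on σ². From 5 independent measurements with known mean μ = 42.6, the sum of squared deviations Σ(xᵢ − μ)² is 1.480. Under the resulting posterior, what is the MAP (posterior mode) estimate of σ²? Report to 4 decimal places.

With known mean μ and an Inverse-Gamma(α, β) prior on σ², the Normal likelihood is conjugate: posterior is Inv-Gamma(α + n/2, β + Σ(xᵢ−μ)²/2).
Posterior: Inv-Gamma(3.5 + 5/2, 7.5 + 1.480/2) = Inv-Gamma(6.00, 8.2400).
Mode = β/(α+1) = 8.2400/7.00 = 1.1771.

1.1771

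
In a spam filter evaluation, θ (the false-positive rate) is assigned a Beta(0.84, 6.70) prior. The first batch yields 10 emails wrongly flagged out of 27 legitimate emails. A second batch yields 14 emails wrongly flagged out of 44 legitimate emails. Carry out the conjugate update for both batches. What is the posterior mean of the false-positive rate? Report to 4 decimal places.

0.3163

The Beta prior is conjugate to a Binomial/Bernoulli likelihood; the update adds successes to α and failures to β.
After batch 1: Beta(0.84+10, 6.70+17) = Beta(10.84, 23.70).
After batch 2: Beta(10.84+14, 23.70+30) = Beta(24.84, 53.70).
Posterior mean = α/(α+β) = 24.84/78.54 = 0.3163.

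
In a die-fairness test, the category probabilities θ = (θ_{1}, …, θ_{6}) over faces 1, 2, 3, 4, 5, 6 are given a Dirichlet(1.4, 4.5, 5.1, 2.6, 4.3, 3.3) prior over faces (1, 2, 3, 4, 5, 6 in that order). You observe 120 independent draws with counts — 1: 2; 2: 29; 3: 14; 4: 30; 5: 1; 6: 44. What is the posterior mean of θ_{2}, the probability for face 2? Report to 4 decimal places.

The Dirichlet prior is conjugate to the Multinomial likelihood: each posterior αⱼ = prior αⱼ + observed count nⱼ.
Posterior concentration: (3.4, 33.5, 19.1, 32.6, 5.3, 47.3), total = 141.2.
E[θ_{2}|data] = α_{2}/Σα = 33.5/141.2 = 0.2373.

0.2373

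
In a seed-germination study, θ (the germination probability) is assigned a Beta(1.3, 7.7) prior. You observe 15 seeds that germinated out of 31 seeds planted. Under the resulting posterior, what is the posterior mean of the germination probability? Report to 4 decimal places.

The Beta prior is conjugate to a Binomial/Bernoulli likelihood; the update adds successes to α and failures to β.
Posterior: Beta(α+k, β+n−k) = Beta(1.3+15, 7.7+16) = Beta(16.3, 23.7).
Posterior mean = α/(α+β) = 16.3/40.0 = 0.4075.

0.4075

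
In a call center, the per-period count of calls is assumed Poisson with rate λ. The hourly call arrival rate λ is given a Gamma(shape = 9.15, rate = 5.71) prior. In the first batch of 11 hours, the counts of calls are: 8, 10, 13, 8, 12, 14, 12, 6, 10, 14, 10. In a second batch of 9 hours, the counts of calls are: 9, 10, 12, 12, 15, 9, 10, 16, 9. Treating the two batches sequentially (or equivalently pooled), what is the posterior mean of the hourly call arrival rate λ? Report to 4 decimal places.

8.8740

With a Gamma(shape α, rate β) prior, the Poisson likelihood is conjugate: the posterior is Gamma(α + ΣXᵢ, β + n).
Batch 1: sum of counts S = 117 over n = 11 hours.
After batch 1: Gamma(α+S, β+n) = Gamma(9.15+117, 5.71+11) = Gamma(126.15, 16.71).
Batch 2: sum of counts S = 102 over n = 9 hours.
After batch 2: Gamma(α+S, β+n) = Gamma(126.15+102, 16.71+9) = Gamma(228.15, 25.71).
Posterior mean = α/β = 228.15/25.71 = 8.8740.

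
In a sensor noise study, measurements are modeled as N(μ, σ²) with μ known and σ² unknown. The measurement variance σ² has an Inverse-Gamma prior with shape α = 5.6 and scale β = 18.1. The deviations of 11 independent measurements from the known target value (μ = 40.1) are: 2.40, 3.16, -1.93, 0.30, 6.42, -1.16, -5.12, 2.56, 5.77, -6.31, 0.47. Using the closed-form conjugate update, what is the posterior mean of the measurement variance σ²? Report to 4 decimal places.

10.1198

With known mean μ and an Inverse-Gamma(α, β) prior on σ², the Normal likelihood is conjugate: posterior is Inv-Gamma(α + n/2, β + Σ(xᵢ−μ)²/2).
Σ(xᵢ−μ)² = (2.40)² + (3.16)² + (-1.93)² + (0.30)² + (6.42)² + (-1.16)² + (-5.12)² + (2.56)² + (5.77)² + (-6.31)² + (0.47)² = 168.2204.
Posterior: Inv-Gamma(5.6 + 11/2, 18.1 + 168.2204/2) = Inv-Gamma(11.10, 102.21020).
E[σ²|data] = β/(α−1) = 102.21020/10.10 = 10.1198.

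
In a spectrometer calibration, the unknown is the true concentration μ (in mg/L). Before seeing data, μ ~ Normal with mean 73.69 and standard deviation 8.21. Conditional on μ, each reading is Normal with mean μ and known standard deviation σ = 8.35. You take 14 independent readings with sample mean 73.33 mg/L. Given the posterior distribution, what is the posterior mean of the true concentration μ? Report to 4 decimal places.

For Normal data with known variance σ², a Normal(μ₀, σ₀²) prior on μ is conjugate. Posterior precision = 1/σ₀² + n/σ²; posterior mean is the precision-weighted average of μ₀ and x̄.
n·x̄ = 14·73.33 = 1026.62.
σ₀² = 8.21² = 67.4041, σ² = 8.35² = 69.7225; σ² + n·σ₀² = 69.7225 + 14·67.4041 = 1013.3799.
Posterior mean = (μ₀/σ₀² + n·x̄/σ²)/(1/σ₀² + n/σ²) = (σ²·μ₀ + σ₀²·n·x̄)/(σ² + n·σ₀²) = (69.7225·73.69 + 67.4041·1026.62)/1013.3799 = 74336.248167/1013.3799 = 73.3548.

73.3548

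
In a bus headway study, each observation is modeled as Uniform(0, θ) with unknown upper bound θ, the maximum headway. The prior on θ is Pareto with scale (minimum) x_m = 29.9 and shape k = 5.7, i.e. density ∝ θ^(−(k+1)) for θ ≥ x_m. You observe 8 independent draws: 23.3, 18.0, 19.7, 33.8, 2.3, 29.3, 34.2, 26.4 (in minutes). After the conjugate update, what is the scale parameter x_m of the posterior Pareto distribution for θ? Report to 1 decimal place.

A Pareto(scale x_m, shape k) prior on the upper bound θ of Uniform(0, θ) is conjugate: posterior is Pareto(max(x_m, max xᵢ), k + n).
Sample maximum = 34.2; prior scale x_m = 29.9 → posterior scale = max = 34.2.
Posterior shape = 5.7 + 8 = 13.7.
Posterior scale x_m = 34.2.

34.2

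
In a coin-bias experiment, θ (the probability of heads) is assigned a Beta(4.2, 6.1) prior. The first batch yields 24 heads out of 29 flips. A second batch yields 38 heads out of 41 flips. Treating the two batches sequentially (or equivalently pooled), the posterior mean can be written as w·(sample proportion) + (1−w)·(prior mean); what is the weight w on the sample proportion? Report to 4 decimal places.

0.8717

The Beta prior is conjugate to a Binomial/Bernoulli likelihood; the update adds successes to α and failures to β.
Total number of flips: n = 29 + 41 = 70.
Posterior mean = (α₀+k)/(α₀+β₀+n) = [n/(α₀+β₀+n)]·(k/n) + [(α₀+β₀)/(α₀+β₀+n)]·α₀/(α₀+β₀), so only n and the prior enter the weight.
The weight on the data is w = n/(α₀+β₀+n) = 70/(4.2+6.1+70) = 70/80.3 = 0.8717.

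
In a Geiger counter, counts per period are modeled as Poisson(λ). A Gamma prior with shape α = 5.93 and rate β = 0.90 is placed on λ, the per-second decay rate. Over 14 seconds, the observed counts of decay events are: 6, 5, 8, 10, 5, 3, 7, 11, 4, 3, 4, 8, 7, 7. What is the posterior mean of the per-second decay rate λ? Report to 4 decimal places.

With a Gamma(shape α, rate β) prior, the Poisson likelihood is conjugate: the posterior is Gamma(α + ΣXᵢ, β + n).
Sum of counts S = 88 over n = 14 seconds.
Posterior: Gamma(α+S, β+n) = Gamma(5.93+88, 0.90+14) = Gamma(93.93, 14.90).
Posterior mean = α/β = 93.93/14.90 = 6.3040.

6.3040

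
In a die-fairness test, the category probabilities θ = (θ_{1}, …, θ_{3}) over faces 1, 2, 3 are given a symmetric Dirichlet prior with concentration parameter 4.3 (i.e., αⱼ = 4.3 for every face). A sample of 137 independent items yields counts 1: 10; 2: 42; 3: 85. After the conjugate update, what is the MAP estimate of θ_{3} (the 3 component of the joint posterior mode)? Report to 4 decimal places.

0.6011

The Dirichlet prior is conjugate to the Multinomial likelihood: each posterior αⱼ = prior αⱼ + observed count nⱼ.
Posterior concentration: (14.3, 46.3, 89.3), total = 149.9.
Joint mode component: (α_{3}−1)/(Σα−K) = 88.3/146.9 = 0.6011.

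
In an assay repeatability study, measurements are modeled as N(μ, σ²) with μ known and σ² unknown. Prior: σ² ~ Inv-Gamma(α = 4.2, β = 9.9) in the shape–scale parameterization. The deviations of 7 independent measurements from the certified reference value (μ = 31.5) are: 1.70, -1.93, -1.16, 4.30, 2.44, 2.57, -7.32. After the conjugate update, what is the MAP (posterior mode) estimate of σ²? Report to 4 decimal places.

With known mean μ and an Inverse-Gamma(α, β) prior on σ², the Normal likelihood is conjugate: posterior is Inv-Gamma(α + n/2, β + Σ(xᵢ−μ)²/2).
Σ(xᵢ−μ)² = (1.70)² + (-1.93)² + (-1.16)² + (4.30)² + (2.44)² + (2.57)² + (-7.32)² = 92.5914.
Posterior: Inv-Gamma(4.2 + 7/2, 9.9 + 92.5914/2) = Inv-Gamma(7.70, 56.19570).
Mode = β/(α+1) = 56.19570/8.70 = 6.4593.

6.4593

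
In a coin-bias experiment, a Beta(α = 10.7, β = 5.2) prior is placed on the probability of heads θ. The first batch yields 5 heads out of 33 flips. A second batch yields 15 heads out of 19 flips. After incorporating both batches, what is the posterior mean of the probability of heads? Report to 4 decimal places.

The Beta prior is conjugate to a Binomial/Bernoulli likelihood; the update adds successes to α and failures to β.
After batch 1: Beta(10.7+5, 5.2+28) = Beta(15.7, 33.2).
After batch 2: Beta(15.7+15, 33.2+4) = Beta(30.7, 37.2).
Posterior mean = α/(α+β) = 30.7/67.9 = 0.4521.

0.4521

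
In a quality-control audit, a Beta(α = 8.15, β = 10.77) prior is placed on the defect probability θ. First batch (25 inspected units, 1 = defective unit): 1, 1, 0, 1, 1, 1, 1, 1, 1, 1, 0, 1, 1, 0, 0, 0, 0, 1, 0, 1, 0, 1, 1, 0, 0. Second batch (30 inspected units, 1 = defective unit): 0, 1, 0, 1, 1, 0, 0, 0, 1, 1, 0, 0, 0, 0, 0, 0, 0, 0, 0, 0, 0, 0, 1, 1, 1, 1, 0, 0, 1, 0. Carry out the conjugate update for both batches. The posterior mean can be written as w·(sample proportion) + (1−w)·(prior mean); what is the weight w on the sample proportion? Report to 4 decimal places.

0.7440

The Beta prior is conjugate to a Binomial/Bernoulli likelihood; the update adds successes to α and failures to β.
Total number of inspected units: n = 25 + 30 = 55.
Posterior mean = (α₀+k)/(α₀+β₀+n) = [n/(α₀+β₀+n)]·(k/n) + [(α₀+β₀)/(α₀+β₀+n)]·α₀/(α₀+β₀), so only n and the prior enter the weight.
The weight on the data is w = n/(α₀+β₀+n) = 55/(8.15+10.77+55) = 55/73.92 = 0.7440.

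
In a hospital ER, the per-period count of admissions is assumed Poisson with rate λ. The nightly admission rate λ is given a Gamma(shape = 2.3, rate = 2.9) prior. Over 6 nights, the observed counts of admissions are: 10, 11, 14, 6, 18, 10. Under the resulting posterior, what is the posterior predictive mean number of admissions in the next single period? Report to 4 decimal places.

With a Gamma(shape α, rate β) prior, the Poisson likelihood is conjugate: the posterior is Gamma(α + ΣXᵢ, β + n).
Sum of counts S = 69 over n = 6 nights.
Posterior: Gamma(α+S, β+n) = Gamma(2.3+69, 2.9+6) = Gamma(71.3, 8.9).
The predictive distribution for one future period is NegBinom with mean α/β = 8.0112.

8.0112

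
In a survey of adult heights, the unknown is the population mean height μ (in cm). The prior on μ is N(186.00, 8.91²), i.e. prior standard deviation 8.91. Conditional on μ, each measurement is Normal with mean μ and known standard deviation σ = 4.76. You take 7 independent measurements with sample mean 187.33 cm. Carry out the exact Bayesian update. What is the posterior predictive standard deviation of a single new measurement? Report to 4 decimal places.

For Normal data with known variance σ², a Normal(μ₀, σ₀²) prior on μ is conjugate. Posterior precision = 1/σ₀² + n/σ²; posterior mean is the precision-weighted average of μ₀ and x̄.
σ₀² = 8.91² = 79.3881, σ² = 4.76² = 22.6576; σ² + n·σ₀² = 22.6576 + 7·79.3881 = 578.3743.
Posterior precision = 1/σ₀² + n/σ² = 1/79.3881 + 7/22.6576 = (σ² + n·σ₀²)/(σ₀²σ²) = 578.3743/(79.3881·22.6576); posterior variance σₙ² = σ₀²σ²/(σ² + n·σ₀²) = 79.3881·22.6576/578.3743 = 3.110000.
Predictive variance for one new observation = σₙ² + σ² = 79.3881·22.6576/578.3743 + 22.6576 = σ²·(σ₀² + 578.3743)/578.3743 = 22.6576·657.7624/578.3743 = 25.767600; SD = √(22.6576·657.7624/578.3743) = 5.0762.

5.0762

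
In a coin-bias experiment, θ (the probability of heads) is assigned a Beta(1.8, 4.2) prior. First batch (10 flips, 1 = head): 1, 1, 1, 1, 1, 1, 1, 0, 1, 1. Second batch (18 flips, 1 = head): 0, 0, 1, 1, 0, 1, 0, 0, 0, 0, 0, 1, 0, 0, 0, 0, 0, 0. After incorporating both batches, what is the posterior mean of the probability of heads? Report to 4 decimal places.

0.4353

The Beta prior is conjugate to a Binomial/Bernoulli likelihood; the update adds successes to α and failures to β.
After batch 1: Beta(1.8+9, 4.2+1) = Beta(10.8, 5.2).
After batch 2: Beta(10.8+4, 5.2+14) = Beta(14.8, 19.2).
Posterior mean = α/(α+β) = 14.8/34.0 = 0.4353.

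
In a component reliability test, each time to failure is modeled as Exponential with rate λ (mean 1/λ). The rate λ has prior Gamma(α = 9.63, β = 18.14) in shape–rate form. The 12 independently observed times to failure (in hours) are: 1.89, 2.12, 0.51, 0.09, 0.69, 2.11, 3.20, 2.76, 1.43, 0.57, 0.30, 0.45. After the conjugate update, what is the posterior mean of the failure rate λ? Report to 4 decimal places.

With a Gamma(shape α, rate β) prior on the exponential rate λ, the posterior after n observations with total T = Σxᵢ is Gamma(α+n, β+T).
Sum of observations T = 16.12 hours; n = 12.
Posterior: Gamma(9.63+12, 18.14+16.12) = Gamma(21.63, 34.26).
Posterior mean of λ = α/β = 21.63/34.26 = 0.6313.

0.6313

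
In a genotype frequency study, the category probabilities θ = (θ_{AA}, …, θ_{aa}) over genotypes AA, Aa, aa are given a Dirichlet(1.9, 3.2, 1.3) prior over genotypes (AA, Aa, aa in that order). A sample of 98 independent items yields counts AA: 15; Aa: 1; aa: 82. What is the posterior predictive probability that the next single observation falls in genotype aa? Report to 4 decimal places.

The Dirichlet prior is conjugate to the Multinomial likelihood: each posterior αⱼ = prior αⱼ + observed count nⱼ.
Posterior concentration: (16.9, 4.2, 83.3), total = 104.4.
P(next = aa | data) = α_{aa}/Σα = 0.7979.

0.7979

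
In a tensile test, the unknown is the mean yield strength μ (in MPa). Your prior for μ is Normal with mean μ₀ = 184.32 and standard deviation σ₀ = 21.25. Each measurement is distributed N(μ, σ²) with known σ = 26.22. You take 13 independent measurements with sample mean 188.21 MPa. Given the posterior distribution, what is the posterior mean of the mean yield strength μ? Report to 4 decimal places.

For Normal data with known variance σ², a Normal(μ₀, σ₀²) prior on μ is conjugate. Posterior precision = 1/σ₀² + n/σ²; posterior mean is the precision-weighted average of μ₀ and x̄.
n·x̄ = 13·188.21 = 2446.73.
σ₀² = 21.25² = 451.5625, σ² = 26.22² = 687.4884; σ² + n·σ₀² = 687.4884 + 13·451.5625 = 6557.8009.
Posterior mean = (μ₀/σ₀² + n·x̄/σ²)/(1/σ₀² + n/σ²) = (σ²·μ₀ + σ₀²·n·x̄)/(σ² + n·σ₀²) = (687.4884·184.32 + 451.5625·2446.73)/6557.8009 = 1231569.377513/6557.8009 = 187.8022.

187.8022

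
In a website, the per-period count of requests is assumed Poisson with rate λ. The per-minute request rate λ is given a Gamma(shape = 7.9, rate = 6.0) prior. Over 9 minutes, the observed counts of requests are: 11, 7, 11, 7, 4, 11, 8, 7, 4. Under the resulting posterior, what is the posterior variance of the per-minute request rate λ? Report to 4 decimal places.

With a Gamma(shape α, rate β) prior, the Poisson likelihood is conjugate: the posterior is Gamma(α + ΣXᵢ, β + n).
Sum of counts S = 70 over n = 9 minutes.
Posterior: Gamma(α+S, β+n) = Gamma(7.9+70, 6.0+9) = Gamma(77.9, 15.0).
Var = α/β² = 77.9/15.0² = 0.3462.

0.3462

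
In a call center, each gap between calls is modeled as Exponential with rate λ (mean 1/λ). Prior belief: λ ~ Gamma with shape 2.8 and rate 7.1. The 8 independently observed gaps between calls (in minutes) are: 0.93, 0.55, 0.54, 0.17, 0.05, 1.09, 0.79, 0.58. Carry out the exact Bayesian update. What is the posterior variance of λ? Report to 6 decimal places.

With a Gamma(shape α, rate β) prior on the exponential rate λ, the posterior after n observations with total T = Σxᵢ is Gamma(α+n, β+T).
Sum of observations T = 4.70 minutes; n = 8.
Posterior: Gamma(2.8+8, 7.1+4.70) = Gamma(10.8, 11.80).
Var = α/β² = 0.077564.

0.077564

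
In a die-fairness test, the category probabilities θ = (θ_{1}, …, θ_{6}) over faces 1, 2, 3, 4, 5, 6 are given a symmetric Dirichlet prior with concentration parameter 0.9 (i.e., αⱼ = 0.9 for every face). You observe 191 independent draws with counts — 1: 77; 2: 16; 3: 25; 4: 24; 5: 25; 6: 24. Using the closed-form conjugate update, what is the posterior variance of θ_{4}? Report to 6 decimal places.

0.000561

The Dirichlet prior is conjugate to the Multinomial likelihood: each posterior αⱼ = prior αⱼ + observed count nⱼ.
Posterior concentration: (77.9, 16.9, 25.9, 24.9, 25.9, 24.9), total = 196.4.
Var[θ_j] = α_j(Σα−α_j)/((Σα)²(Σα+1)) = 24.9·171.5/(196.4²·197.4) = 0.000561.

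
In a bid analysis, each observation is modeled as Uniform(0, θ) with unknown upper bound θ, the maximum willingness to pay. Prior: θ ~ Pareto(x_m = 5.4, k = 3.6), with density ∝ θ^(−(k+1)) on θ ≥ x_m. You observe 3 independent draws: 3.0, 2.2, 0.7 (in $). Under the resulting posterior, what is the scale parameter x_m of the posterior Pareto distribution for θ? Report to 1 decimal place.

A Pareto(scale x_m, shape k) prior on the upper bound θ of Uniform(0, θ) is conjugate: posterior is Pareto(max(x_m, max xᵢ), k + n).
Sample maximum = 3.0; prior scale x_m = 5.4 → posterior scale = max = 5.4.
Posterior shape = 3.6 + 3 = 6.6.
Posterior scale x_m = 5.4.

5.4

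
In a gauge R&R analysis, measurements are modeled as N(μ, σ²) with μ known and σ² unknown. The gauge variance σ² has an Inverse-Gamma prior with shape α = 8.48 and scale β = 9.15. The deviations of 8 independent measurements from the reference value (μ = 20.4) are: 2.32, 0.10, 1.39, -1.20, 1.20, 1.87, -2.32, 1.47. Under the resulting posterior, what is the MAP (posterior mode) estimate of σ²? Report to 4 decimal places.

1.4668

With known mean μ and an Inverse-Gamma(α, β) prior on σ², the Normal likelihood is conjugate: posterior is Inv-Gamma(α + n/2, β + Σ(xᵢ−μ)²/2).
Σ(xᵢ−μ)² = (2.32)² + (0.10)² + (1.39)² + (-1.20)² + (1.20)² + (1.87)² + (-2.32)² + (1.47)² = 21.2447.
Posterior: Inv-Gamma(8.48 + 8/2, 9.15 + 21.2447/2) = Inv-Gamma(12.48, 19.77235).
Mode = β/(α+1) = 19.77235/13.48 = 1.4668.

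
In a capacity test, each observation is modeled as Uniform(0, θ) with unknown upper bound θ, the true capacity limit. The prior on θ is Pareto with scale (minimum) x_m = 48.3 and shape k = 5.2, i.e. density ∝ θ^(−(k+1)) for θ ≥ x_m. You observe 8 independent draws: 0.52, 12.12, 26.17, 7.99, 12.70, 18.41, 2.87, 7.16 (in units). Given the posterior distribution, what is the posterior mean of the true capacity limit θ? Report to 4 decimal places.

A Pareto(scale x_m, shape k) prior on the upper bound θ of Uniform(0, θ) is conjugate: posterior is Pareto(max(x_m, max xᵢ), k + n).
Sample maximum = 26.17; prior scale x_m = 48.3 → posterior scale = max = 48.30.
Posterior shape = 5.2 + 8 = 13.2.
E[θ|data] = k·x_m/(k−1) = 13.2·48.30/12.2 = 52.2590.

52.2590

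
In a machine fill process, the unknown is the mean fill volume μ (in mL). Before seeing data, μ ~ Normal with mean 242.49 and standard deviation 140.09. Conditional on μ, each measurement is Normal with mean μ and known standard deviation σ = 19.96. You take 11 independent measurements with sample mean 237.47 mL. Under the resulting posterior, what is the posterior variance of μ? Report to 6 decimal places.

36.151609

For Normal data with known variance σ², a Normal(μ₀, σ₀²) prior on μ is conjugate. Posterior precision = 1/σ₀² + n/σ²; posterior mean is the precision-weighted average of μ₀ and x̄.
σ₀² = 140.09² = 19625.2081, σ² = 19.96² = 398.4016; σ² + n·σ₀² = 398.4016 + 11·19625.2081 = 216275.6907.
Posterior precision = 1/σ₀² + n/σ² = 1/19625.2081 + 11/398.4016 = (σ² + n·σ₀²)/(σ₀²σ²) = 216275.6907/(19625.2081·398.4016); posterior variance σₙ² = σ₀²σ²/(σ² + n·σ₀²) = 19625.2081·398.4016/216275.6907 = 36.151609.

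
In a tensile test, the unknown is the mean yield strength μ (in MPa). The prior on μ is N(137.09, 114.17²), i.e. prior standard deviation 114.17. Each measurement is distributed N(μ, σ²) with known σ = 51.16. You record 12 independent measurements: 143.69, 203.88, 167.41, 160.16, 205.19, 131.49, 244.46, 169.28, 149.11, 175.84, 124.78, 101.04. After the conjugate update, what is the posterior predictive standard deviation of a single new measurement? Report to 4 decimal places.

For Normal data with known variance σ², a Normal(μ₀, σ₀²) prior on μ is conjugate. Posterior precision = 1/σ₀² + n/σ²; posterior mean is the precision-weighted average of μ₀ and x̄.
σ₀² = 114.17² = 13034.7889, σ² = 51.16² = 2617.3456; σ² + n·σ₀² = 2617.3456 + 12·13034.7889 = 159034.8124.
Posterior precision = 1/σ₀² + n/σ² = 1/13034.7889 + 12/2617.3456 = (σ² + n·σ₀²)/(σ₀²σ²) = 159034.8124/(13034.7889·2617.3456); posterior variance σₙ² = σ₀²σ²/(σ² + n·σ₀²) = 13034.7889·2617.3456/159034.8124 = 214.522512.
Predictive variance for one new observation = σₙ² + σ² = 13034.7889·2617.3456/159034.8124 + 2617.3456 = σ²·(σ₀² + 159034.8124)/159034.8124 = 2617.3456·172069.6013/159034.8124 = 2831.868112; SD = √(2617.3456·172069.6013/159034.8124) = 53.2153.

53.2153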